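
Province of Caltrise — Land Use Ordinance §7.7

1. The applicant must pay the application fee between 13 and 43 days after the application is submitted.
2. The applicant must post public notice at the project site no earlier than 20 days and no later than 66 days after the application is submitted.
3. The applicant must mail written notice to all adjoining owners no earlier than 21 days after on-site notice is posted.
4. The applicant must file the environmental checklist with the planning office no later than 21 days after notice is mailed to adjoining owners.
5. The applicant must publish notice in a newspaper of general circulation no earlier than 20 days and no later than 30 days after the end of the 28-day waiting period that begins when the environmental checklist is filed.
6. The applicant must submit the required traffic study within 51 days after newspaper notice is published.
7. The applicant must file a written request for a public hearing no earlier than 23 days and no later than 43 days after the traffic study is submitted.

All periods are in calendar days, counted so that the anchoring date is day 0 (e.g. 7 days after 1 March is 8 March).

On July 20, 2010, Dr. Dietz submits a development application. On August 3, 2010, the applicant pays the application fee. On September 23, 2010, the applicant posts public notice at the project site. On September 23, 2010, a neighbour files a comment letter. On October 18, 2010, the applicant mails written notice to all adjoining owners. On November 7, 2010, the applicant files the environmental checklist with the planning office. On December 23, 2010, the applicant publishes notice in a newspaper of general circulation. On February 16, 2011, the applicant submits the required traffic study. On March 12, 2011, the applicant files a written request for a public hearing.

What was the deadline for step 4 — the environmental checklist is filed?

Step 4 runs from October 18, 2010, when notice is mailed to adjoining owners. 21 days after October 18, 2010 is November 8, 2010.

November 8, 2010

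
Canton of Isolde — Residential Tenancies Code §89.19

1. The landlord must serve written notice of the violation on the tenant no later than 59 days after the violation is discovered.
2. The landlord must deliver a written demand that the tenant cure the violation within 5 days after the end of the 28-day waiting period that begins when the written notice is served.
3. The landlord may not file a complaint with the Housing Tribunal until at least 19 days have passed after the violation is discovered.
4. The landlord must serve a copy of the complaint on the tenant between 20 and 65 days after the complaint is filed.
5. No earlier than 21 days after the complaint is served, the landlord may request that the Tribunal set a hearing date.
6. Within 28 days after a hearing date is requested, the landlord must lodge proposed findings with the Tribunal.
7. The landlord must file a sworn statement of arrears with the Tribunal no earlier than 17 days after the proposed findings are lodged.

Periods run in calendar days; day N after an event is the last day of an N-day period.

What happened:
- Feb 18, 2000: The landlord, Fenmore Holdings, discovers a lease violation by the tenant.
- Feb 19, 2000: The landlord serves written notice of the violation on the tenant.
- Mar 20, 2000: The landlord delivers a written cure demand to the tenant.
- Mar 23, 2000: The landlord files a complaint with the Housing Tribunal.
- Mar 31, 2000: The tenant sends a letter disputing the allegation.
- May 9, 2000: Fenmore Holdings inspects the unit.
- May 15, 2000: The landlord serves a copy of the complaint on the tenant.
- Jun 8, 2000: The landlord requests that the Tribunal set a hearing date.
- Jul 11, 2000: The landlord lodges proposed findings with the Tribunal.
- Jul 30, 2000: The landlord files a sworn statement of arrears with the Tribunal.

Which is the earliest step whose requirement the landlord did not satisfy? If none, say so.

(1) due by Feb 18, 2000 + 59 days = Apr 17, 2000; completed Feb 19, 2000, before the deadline.
(2) due by Mar 18, 2000 + 5 days = Mar 23, 2000; completed Mar 20, 2000, before the deadline.
(3) permitted from Feb 18, 2000 + 19 days = Mar 8, 2000 onward; done Mar 23, 2000 — permitted.
(4) the permitted window runs from Mar 23, 2000 + 20 = Apr 12, 2000 to Mar 23, 2000 + 65 = May 27, 2000; done May 15, 2000, which is between those dates.
(5) permitted from May 15, 2000 + 21 days = Jun 5, 2000 onward; done Jun 8, 2000, after the minimum wait.
(6) due by Jun 8, 2000 + 28 days = Jul 6, 2000; not done until Jul 11, 2000, 5 days after the deadline.

Step 6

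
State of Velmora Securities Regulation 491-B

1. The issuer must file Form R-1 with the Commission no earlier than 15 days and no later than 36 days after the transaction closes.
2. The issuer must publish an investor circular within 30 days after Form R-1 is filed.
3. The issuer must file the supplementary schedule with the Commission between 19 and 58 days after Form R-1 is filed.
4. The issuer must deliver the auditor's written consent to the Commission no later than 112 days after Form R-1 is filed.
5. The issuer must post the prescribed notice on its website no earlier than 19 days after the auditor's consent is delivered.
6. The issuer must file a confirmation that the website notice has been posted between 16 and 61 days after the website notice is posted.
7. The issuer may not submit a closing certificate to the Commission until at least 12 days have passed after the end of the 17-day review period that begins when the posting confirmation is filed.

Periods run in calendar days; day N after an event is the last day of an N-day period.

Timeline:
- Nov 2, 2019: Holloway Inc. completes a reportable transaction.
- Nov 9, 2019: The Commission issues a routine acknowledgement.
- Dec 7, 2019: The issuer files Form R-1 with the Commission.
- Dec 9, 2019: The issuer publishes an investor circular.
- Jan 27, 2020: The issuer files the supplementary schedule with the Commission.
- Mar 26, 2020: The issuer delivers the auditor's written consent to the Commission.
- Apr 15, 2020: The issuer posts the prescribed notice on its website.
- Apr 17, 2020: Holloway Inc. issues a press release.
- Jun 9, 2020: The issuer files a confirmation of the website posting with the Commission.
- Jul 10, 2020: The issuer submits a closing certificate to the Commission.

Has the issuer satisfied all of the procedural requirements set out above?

Yes

(1) the permitted window runs from Nov 2, 2019 + 15 = Nov 17, 2019 to Nov 2, 2019 + 36 = Dec 8, 2019; done Dec 7, 2019, which is between those dates.
(2) due by Dec 7, 2019 + 30 days = Jan 6, 2020; done Dec 9, 2019 — timely.
(3) the permitted window runs from Dec 7, 2019 + 19 = Dec 26, 2019 to Dec 7, 2019 + 58 = Feb 3, 2020; done Jan 27, 2020, which is between those dates.
(4) due by Dec 7, 2019 + 112 days = Mar 28, 2020; Mar 26, 2020 is within that limit.
(5) permitted from Mar 26, 2020 + 19 days = Apr 14, 2020 onward; done Apr 15, 2020, after the minimum wait.
(6) the permitted window runs from Apr 15, 2020 + 16 = May 1, 2020 to Apr 15, 2020 + 61 = Jun 15, 2020; done Jun 9, 2020, which is between those dates.
(7) permitted from Jun 26, 2020 + 12 days = Jul 8, 2020 onward; done Jul 10, 2020, after the minimum wait.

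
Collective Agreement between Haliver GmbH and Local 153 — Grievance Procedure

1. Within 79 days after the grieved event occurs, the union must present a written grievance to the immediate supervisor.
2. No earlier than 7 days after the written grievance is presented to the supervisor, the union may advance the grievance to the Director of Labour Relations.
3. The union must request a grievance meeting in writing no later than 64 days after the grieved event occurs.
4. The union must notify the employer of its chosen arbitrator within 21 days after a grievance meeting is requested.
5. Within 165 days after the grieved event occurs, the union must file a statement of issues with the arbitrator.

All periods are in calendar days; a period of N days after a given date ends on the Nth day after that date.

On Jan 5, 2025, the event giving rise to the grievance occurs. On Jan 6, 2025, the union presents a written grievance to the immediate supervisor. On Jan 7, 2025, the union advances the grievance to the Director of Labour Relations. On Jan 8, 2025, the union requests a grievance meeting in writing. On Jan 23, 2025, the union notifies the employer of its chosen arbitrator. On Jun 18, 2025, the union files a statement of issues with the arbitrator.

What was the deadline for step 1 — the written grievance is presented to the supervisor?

Mar 25, 2025

Step 1 runs from Jan 5, 2025, when the grieved event occurs. 79 days after Jan 5, 2025 is Mar 25, 2025.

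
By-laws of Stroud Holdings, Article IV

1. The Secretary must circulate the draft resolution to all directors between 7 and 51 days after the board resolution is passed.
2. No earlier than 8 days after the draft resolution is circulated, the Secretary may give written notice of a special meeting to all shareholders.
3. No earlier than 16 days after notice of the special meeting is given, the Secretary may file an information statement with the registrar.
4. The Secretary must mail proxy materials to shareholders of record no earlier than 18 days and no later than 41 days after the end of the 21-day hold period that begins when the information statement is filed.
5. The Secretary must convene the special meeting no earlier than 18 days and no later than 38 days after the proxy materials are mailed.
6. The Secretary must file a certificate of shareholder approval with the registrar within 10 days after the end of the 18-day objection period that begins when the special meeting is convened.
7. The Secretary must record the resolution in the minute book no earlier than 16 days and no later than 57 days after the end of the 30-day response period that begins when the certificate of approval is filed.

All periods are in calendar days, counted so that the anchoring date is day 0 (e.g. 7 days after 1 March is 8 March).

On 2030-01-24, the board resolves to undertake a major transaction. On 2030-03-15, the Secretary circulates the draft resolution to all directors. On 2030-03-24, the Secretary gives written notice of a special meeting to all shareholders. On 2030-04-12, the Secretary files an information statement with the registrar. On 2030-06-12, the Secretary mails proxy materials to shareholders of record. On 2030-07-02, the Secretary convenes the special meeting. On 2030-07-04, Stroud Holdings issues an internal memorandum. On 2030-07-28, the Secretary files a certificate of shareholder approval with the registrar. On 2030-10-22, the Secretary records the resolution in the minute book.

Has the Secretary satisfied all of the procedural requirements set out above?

Step 1: the window is 7–51 days after 2030-01-24 (when the board resolution is passed), so 2030-01-31 through 2030-03-16; done 2030-03-15 — within the window.
Step 2: the earliest permitted date is 8 days after 2030-03-15 (when the draft resolution is circulated), i.e. 2030-03-23; 2030-03-24 is on or after that date.
Step 3: the earliest permitted date is 16 days after 2030-03-24 (when notice of the special meeting is given), i.e. 2030-04-09; done 2030-04-12, after the minimum wait.
Step 4: the window is 18–41 days after 2030-05-03 (end of the 21-day hold period, which began when the information statement is filed on 2030-04-12), so 2030-05-21 through 2030-06-13; 2030-06-12 falls inside that range.
Step 5: the window is 18–38 days after 2030-06-12 (when the proxy materials are mailed), so 2030-06-30 through 2030-07-20; done 2030-07-02 — within the window.
Step 6: 10 days after 2030-07-20 (end of the 18-day objection period, which began when the special meeting is convened on 2030-07-02) is 2030-07-30; completed 2030-07-28, before the deadline.
Step 7: the window is 16–57 days after 2030-08-27 (end of the 30-day response period, which began when the certificate of approval is filed on 2030-07-28), so 2030-09-12 through 2030-10-23; 2030-10-22 falls inside that range.

Yes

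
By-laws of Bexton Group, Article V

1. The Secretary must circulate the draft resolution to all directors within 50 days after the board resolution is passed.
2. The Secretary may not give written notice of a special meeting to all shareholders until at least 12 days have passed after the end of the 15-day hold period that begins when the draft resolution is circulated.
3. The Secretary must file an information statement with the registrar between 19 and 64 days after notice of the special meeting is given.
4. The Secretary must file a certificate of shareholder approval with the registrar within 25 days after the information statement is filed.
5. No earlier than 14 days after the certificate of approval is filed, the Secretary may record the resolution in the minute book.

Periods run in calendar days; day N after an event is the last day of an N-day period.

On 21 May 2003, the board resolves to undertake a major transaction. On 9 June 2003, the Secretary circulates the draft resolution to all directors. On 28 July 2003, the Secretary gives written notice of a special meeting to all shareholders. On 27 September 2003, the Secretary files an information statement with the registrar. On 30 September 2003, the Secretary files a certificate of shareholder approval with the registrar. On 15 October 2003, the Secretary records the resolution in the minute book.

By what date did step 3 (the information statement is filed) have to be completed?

30 September 2003

Step 3 runs from 28 July 2003, when notice of the special meeting is given. The window is 19–64 days after 28 July 2003; it closes on 30 September 2003.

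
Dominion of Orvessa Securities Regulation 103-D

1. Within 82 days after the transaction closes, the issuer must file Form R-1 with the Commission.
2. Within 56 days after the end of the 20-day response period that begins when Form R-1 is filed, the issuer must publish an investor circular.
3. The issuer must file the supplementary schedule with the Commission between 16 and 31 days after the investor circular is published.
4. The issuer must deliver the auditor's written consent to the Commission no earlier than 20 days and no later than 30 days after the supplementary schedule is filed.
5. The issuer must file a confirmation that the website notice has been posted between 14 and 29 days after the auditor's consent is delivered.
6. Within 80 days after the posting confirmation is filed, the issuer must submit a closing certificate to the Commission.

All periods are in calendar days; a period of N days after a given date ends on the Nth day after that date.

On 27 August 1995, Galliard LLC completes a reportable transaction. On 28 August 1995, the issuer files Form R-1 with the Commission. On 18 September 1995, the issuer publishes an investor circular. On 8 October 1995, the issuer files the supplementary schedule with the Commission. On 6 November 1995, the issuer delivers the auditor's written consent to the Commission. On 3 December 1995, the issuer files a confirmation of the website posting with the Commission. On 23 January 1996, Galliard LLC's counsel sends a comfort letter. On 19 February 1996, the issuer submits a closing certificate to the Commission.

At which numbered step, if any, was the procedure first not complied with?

None — every step was satisfied

(1) due by 27 August 1995 + 82 days = 17 November 1995; 28 August 1995 is within that limit.
(2) due by 17 September 1995 + 56 days = 12 November 1995; completed 18 September 1995, before the deadline.
(3) the permitted window runs from 18 September 1995 + 16 = 4 October 1995 to 18 September 1995 + 31 = 19 October 1995; done 8 October 1995, which is between those dates.
(4) the permitted window runs from 8 October 1995 + 20 = 28 October 1995 to 8 October 1995 + 30 = 7 November 1995; done 6 November 1995, which is between those dates.
(5) the permitted window runs from 6 November 1995 + 14 = 20 November 1995 to 6 November 1995 + 29 = 5 December 1995; done 3 December 1995 — within the window.
(6) due by 3 December 1995 + 80 days = 21 February 1996; completed 19 February 1996, before the deadline.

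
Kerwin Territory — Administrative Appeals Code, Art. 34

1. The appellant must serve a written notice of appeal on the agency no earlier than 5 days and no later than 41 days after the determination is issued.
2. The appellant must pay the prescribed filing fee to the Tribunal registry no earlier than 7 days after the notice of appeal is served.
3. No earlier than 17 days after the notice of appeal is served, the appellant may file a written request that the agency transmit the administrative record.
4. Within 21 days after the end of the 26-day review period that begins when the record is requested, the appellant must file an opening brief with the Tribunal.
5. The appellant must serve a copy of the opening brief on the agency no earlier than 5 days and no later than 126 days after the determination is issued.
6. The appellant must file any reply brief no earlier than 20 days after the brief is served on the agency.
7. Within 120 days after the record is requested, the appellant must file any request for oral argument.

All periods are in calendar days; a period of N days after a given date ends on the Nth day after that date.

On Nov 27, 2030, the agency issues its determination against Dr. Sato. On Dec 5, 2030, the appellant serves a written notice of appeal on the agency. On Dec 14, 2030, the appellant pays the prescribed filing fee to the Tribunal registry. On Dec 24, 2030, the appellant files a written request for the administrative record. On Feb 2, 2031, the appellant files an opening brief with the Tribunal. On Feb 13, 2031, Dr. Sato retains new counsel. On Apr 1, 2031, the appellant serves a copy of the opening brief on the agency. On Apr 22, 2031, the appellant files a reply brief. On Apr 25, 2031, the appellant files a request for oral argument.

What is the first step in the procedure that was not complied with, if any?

Step 1 — 5 and 41 days from Nov 27, 2030 (when the determination is issued) are Dec 2, 2030 and Jan 7, 2031 respectively; Dec 5, 2030 falls inside that range.
Step 2 — must wait 7 days from Dec 5, 2030 (when the notice of appeal is served), so not before Dec 12, 2030; done Dec 14, 2030, after the minimum wait.
Step 3 — must wait 17 days from Dec 5, 2030 (when the notice of appeal is served), so not before Dec 22, 2030; done Dec 24, 2030 — permitted.
Step 4 — counting 21 days from Jan 19, 2031 (end of the 26-day review period, which began when the record is requested on Dec 24, 2030) gives a deadline of Feb 9, 2031; done Feb 2, 2031 — timely.
Step 5 — 5 and 126 days from Nov 27, 2030 (when the determination is issued) are Dec 2, 2030 and Apr 2, 2031 respectively; Apr 1, 2031 falls inside that range.
Step 6 — must wait 20 days from Apr 1, 2031 (when the brief is served on the agency), so not before Apr 21, 2031; Apr 22, 2031 is on or after that date.
Step 7 — counting 120 days from Dec 24, 2030 (when the record is requested) gives a deadline of Apr 23, 2031; Apr 25, 2031 misses that deadline by 2 days.
The procedure was therefore not followed at step 7.

Step 7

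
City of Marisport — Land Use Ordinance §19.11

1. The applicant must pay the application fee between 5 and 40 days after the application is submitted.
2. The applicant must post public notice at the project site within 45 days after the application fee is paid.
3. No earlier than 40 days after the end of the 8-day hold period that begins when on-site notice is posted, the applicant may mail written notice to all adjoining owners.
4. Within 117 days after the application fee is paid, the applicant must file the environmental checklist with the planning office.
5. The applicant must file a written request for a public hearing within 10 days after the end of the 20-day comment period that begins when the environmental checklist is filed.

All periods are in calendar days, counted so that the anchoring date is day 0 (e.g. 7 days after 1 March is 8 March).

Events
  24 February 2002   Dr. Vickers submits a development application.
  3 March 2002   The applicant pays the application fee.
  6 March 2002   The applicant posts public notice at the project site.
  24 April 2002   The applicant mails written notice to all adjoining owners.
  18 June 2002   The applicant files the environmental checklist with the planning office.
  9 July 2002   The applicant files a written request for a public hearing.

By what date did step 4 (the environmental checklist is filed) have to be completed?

28 June 2002

Step 4 runs from 3 March 2002, when the application fee is paid. 117 days after 3 March 2002 is 28 June 2002.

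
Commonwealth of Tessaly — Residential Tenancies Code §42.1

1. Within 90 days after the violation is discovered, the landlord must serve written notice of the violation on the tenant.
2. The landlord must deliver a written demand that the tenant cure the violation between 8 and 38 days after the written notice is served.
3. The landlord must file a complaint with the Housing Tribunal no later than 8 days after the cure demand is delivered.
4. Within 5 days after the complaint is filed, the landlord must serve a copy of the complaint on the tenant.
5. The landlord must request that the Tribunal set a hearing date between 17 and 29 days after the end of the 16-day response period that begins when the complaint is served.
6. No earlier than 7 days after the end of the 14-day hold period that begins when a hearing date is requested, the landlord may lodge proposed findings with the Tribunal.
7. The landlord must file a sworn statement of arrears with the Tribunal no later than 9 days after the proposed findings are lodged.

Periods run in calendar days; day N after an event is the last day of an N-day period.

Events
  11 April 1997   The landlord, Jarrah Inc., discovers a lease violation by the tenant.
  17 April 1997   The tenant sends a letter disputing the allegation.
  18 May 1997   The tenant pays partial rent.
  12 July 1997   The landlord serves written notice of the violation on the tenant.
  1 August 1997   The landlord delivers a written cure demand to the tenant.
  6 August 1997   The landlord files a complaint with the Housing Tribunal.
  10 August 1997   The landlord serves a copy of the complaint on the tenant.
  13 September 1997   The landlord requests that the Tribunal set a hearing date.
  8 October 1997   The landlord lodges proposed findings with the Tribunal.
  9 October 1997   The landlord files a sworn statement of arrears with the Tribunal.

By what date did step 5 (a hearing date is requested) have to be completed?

24 September 1997

The complaint is served on 10 August 1997; the 16-day response period therefore ends 26 August 1997, and step 5 runs from that date. The window is 17–29 days after 26 August 1997; it closes on 24 September 1997.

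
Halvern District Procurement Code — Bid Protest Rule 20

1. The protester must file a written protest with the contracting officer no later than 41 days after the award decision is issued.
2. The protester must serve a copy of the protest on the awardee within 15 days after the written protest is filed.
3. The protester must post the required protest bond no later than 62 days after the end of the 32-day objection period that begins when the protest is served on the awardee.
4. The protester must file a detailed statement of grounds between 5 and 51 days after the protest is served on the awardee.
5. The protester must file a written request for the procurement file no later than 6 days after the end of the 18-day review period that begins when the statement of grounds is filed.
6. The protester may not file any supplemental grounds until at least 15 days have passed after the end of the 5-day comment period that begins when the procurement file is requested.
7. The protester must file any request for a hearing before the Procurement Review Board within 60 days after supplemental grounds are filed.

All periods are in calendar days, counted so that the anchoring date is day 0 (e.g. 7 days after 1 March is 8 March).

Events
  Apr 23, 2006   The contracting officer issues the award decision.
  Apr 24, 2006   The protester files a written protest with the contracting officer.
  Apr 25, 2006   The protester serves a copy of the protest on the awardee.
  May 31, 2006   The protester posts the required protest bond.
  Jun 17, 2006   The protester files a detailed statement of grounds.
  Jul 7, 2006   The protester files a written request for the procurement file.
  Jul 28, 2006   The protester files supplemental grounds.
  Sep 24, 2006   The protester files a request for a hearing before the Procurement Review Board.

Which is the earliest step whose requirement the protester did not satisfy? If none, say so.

Step 4

(1) due by Apr 23, 2006 + 41 days = Jun 3, 2006; completed Apr 24, 2006, before the deadline.
(2) due by Apr 24, 2006 + 15 days = May 9, 2006; Apr 25, 2006 is within that limit.
(3) due by May 27, 2006 + 62 days = Jul 28, 2006; done May 31, 2006 — timely.
(4) the permitted window runs from Apr 25, 2006 + 5 = Apr 30, 2006 to Apr 25, 2006 + 51 = Jun 15, 2006; done Jun 17, 2006 — 2 days after the window closed.
No need to go further; step 4 was not satisfied.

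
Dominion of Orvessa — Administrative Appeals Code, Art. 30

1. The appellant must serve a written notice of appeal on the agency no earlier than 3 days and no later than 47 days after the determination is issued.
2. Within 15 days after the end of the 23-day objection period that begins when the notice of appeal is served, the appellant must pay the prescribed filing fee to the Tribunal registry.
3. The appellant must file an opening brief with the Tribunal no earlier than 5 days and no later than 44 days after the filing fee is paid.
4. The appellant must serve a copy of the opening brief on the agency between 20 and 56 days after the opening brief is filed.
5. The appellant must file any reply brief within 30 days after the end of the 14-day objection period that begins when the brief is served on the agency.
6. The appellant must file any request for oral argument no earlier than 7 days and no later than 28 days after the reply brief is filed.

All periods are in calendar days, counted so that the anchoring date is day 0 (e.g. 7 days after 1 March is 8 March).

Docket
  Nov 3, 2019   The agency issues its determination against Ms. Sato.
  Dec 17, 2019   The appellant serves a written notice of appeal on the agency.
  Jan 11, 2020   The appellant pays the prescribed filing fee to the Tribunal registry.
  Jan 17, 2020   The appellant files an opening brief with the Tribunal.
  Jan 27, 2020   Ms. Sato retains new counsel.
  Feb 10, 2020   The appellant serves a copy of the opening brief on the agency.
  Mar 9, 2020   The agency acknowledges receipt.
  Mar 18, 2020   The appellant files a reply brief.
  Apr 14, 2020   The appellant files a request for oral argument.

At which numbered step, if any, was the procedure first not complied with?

None — every step was satisfied

Step 1 — 3 and 47 days from Nov 3, 2019 (when the determination is issued) are Nov 6, 2019 and Dec 20, 2019 respectively; Dec 17, 2019 falls inside that range.
Step 2 — counting 15 days from Jan 9, 2020 (end of the 23-day objection period, which began when the notice of appeal is served on Dec 17, 2019) gives a deadline of Jan 24, 2020; completed Jan 11, 2020, before the deadline.
Step 3 — 5 and 44 days from Jan 11, 2020 (when the filing fee is paid) are Jan 16, 2020 and Feb 24, 2020 respectively; done Jan 17, 2020, which is between those dates.
Step 4 — 20 and 56 days from Jan 17, 2020 (when the opening brief is filed) are Feb 6, 2020 and Mar 13, 2020 respectively; done Feb 10, 2020, which is between those dates.
Step 5 — counting 30 days from Feb 24, 2020 (end of the 14-day objection period, which began when the brief is served on the agency on Feb 10, 2020) gives a deadline of Mar 25, 2020; done Mar 18, 2020 — timely.
Step 6 — 7 and 28 days from Mar 18, 2020 (when the reply brief is filed) are Mar 25, 2020 and Apr 15, 2020 respectively; Apr 14, 2020 falls inside that range.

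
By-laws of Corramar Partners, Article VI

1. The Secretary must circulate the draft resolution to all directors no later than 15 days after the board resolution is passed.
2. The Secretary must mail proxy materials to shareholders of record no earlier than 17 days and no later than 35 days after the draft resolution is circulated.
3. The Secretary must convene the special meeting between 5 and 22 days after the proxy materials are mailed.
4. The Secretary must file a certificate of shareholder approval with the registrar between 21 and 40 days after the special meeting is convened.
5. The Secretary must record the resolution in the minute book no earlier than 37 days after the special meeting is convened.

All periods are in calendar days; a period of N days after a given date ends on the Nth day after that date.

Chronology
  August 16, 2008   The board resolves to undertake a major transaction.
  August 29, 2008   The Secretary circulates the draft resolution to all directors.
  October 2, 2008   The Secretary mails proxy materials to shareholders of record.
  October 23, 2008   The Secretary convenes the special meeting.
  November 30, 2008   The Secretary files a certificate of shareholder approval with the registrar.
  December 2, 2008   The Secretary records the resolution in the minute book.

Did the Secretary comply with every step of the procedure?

Yes

(1) due by August 16, 2008 + 15 days = August 31, 2008; August 29, 2008 is within that limit.
(2) the permitted window runs from August 29, 2008 + 17 = September 15, 2008 to August 29, 2008 + 35 = October 3, 2008; done October 2, 2008, which is between those dates.
(3) the permitted window runs from October 2, 2008 + 5 = October 7, 2008 to October 2, 2008 + 22 = October 24, 2008; October 23, 2008 falls inside that range.
(4) the permitted window runs from October 23, 2008 + 21 = November 13, 2008 to October 23, 2008 + 40 = December 2, 2008; done November 30, 2008 — within the window.
(5) permitted from October 23, 2008 + 37 days = November 29, 2008 onward; December 2, 2008 is on or after that date.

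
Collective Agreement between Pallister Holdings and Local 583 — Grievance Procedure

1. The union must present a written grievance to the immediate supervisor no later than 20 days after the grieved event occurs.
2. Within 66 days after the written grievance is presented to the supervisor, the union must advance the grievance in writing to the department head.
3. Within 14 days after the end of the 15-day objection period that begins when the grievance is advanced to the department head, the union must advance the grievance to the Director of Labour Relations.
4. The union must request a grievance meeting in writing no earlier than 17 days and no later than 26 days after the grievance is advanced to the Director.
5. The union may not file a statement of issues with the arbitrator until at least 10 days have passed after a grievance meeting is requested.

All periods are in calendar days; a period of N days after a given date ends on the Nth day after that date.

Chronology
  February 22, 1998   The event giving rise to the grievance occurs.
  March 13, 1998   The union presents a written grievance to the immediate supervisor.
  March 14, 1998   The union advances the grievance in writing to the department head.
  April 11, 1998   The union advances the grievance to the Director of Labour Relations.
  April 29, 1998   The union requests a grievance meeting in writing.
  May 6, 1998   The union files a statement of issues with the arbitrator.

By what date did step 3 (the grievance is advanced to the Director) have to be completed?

April 12, 1998

The grievance is advanced to the department head on March 14, 1998; the 15-day objection period therefore ends March 29, 1998, and step 3 runs from that date. 14 days after March 29, 1998 is April 12, 1998.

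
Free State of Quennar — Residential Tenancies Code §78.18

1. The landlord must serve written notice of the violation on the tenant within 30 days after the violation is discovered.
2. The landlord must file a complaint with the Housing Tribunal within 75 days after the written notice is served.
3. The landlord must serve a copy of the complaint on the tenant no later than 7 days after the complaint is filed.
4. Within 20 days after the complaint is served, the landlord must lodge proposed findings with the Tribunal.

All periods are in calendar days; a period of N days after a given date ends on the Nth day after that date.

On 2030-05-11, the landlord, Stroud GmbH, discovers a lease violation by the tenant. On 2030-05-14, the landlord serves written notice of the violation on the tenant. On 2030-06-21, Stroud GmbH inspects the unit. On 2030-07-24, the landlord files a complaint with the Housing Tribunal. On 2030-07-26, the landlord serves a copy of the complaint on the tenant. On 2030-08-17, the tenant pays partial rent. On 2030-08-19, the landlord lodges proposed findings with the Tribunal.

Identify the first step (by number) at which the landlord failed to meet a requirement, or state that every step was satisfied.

Step 4

Step 1 — counting 30 days from 2030-05-11 (when the violation is discovered) gives a deadline of 2030-06-10; 2030-05-14 is within that limit.
Step 2 — counting 75 days from 2030-05-14 (when the written notice is served) gives a deadline of 2030-07-28; completed 2030-07-24, before the deadline.
Step 3 — counting 7 days from 2030-07-24 (when the complaint is filed) gives a deadline of 2030-07-31; completed 2030-07-26, before the deadline.
Step 4 — counting 20 days from 2030-07-26 (when the complaint is served) gives a deadline of 2030-08-15; not done until 2030-08-19, 4 days after the deadline.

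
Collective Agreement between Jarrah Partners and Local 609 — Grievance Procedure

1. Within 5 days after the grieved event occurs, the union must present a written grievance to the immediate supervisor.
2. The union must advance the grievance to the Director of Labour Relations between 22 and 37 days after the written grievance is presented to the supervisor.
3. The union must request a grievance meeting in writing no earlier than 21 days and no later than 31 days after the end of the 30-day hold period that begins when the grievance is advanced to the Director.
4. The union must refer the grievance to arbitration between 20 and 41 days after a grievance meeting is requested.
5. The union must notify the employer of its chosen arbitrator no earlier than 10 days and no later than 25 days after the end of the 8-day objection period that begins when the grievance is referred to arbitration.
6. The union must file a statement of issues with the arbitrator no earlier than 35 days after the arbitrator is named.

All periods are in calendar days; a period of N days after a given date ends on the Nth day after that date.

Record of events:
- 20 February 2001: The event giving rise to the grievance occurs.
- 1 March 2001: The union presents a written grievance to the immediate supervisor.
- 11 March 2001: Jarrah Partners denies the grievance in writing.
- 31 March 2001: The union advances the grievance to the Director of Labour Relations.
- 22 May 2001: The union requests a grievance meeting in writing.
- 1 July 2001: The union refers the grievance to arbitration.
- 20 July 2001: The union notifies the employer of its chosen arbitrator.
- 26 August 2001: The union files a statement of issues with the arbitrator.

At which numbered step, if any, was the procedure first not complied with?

Step 1: 5 days after 20 February 2001 (when the grieved event occurs) is 25 February 2001; 1 March 2001 misses that deadline by 4 days.

Step 1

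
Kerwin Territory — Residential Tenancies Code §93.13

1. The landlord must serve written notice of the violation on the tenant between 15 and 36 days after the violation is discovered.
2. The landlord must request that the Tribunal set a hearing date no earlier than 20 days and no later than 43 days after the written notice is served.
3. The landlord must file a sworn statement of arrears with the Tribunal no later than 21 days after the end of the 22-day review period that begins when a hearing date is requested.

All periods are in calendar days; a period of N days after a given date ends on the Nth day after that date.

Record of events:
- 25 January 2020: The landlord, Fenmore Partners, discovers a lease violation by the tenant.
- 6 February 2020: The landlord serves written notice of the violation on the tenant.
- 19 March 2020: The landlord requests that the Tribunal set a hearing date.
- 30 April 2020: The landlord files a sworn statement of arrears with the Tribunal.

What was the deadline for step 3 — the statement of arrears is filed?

A hearing date is requested on 19 March 2020; the 22-day review period therefore ends 10 April 2020, and step 3 runs from that date. 21 days after 10 April 2020 is 1 May 2020.

1 May 2020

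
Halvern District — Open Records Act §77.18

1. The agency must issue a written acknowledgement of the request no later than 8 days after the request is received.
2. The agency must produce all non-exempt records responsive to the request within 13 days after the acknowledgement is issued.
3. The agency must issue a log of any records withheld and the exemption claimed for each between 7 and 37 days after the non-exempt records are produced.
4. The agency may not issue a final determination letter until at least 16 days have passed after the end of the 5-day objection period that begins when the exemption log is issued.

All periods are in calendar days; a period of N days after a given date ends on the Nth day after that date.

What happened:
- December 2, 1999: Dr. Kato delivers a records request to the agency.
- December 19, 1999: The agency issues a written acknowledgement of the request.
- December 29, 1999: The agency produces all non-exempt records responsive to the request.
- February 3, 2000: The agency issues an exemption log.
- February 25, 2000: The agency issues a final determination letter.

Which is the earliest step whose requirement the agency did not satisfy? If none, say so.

Step 1 — counting 8 days from December 2, 1999 (when the request is received) gives a deadline of December 10, 1999; done December 19, 1999 — 9 days late.

Step 1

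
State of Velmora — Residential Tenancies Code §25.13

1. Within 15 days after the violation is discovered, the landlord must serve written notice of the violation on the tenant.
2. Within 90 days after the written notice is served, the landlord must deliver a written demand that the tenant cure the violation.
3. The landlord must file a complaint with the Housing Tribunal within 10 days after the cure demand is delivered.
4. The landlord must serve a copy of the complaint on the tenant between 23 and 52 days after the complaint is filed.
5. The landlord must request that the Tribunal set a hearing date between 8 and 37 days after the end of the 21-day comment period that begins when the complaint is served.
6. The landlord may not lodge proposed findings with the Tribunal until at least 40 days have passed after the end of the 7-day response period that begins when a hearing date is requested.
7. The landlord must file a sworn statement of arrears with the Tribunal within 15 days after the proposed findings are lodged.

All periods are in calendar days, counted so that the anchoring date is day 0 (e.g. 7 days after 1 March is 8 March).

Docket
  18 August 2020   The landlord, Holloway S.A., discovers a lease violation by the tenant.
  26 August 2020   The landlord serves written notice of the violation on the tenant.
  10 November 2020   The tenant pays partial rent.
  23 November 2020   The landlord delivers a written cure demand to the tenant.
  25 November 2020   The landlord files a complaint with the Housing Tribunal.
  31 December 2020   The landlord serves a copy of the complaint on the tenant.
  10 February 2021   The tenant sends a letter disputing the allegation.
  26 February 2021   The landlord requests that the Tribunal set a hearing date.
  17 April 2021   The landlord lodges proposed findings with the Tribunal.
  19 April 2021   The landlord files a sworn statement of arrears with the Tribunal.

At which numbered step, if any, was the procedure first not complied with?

None — every step was satisfied

(1) due by 18 August 2020 + 15 days = 2 September 2020; completed 26 August 2020, before the deadline.
(2) due by 26 August 2020 + 90 days = 24 November 2020; 23 November 2020 is within that limit.
(3) due by 23 November 2020 + 10 days = 3 December 2020; done 25 November 2020 — timely.
(4) the permitted window runs from 25 November 2020 + 23 = 18 December 2020 to 25 November 2020 + 52 = 16 January 2021; done 31 December 2020, which is between those dates.
(5) the permitted window runs from 21 January 2021 + 8 = 29 January 2021 to 21 January 2021 + 37 = 27 February 2021; done 26 February 2021, which is between those dates.
(6) permitted from 5 March 2021 + 40 days = 14 April 2021 onward; done 17 April 2021 — permitted.
(7) due by 17 April 2021 + 15 days = 2 May 2021; 19 April 2021 is within that limit.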